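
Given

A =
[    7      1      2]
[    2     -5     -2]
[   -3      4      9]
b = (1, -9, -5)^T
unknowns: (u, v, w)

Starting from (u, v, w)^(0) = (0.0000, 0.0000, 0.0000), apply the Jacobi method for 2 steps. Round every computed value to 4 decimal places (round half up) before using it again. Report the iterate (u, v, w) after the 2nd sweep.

(0.0445, 2.0794, -1.3079)

Iteration 1:
  u = (1 - (1)·0.0000 - (2)·0.0000) / (7) = 0.1429
  v = (-9 - (2)·0.0000 - (-2)·0.0000) / (-5) = 1.8000
  w = (-5 - (-3)·0.0000 - (4)·0.0000) / (9) = -0.5556
Iteration 2:
  u = (1 - (1)·1.8000 - (2)·-0.5556) / (7) = 0.0445
  v = (-9 - (2)·0.1429 - (-2)·-0.5556) / (-5) = 2.0794
  w = (-5 - (-3)·0.1429 - (4)·1.8000) / (9) = -1.3079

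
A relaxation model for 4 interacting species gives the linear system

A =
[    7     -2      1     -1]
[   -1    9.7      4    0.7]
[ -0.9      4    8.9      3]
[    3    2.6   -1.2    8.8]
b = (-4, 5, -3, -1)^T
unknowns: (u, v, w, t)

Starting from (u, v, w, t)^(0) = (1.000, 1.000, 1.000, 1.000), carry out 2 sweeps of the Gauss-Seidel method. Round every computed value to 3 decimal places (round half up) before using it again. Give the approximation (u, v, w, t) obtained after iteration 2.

(-0.487, 0.764, -0.692, -0.268)

Iteration 1:
  u = (-4 - (-2)·1.000 - (1)·1.000 - (-1)·1.000) / (7) = -0.286
  v = (5 - (-1)·-0.286 - (4)·1.000 - (0.7)·1.000) / (9.7) = 0.001
  w = (-3 - (-0.9)·-0.286 - (4)·0.001 - (3)·1.000) / (8.9) = -0.704
  t = (-1 - (3)·-0.286 - (2.6)·0.001 - (-1.2)·-0.704) / (8.8) = -0.112
Iteration 2:
  u = (-4 - (-2)·0.001 - (1)·-0.704 - (-1)·-0.112) / (7) = -0.487
  v = (5 - (-1)·-0.487 - (4)·-0.704 - (0.7)·-0.112) / (9.7) = 0.764
  w = (-3 - (-0.9)·-0.487 - (4)·0.764 - (3)·-0.112) / (8.9) = -0.692
  t = (-1 - (3)·-0.487 - (2.6)·0.764 - (-1.2)·-0.692) / (8.8) = -0.268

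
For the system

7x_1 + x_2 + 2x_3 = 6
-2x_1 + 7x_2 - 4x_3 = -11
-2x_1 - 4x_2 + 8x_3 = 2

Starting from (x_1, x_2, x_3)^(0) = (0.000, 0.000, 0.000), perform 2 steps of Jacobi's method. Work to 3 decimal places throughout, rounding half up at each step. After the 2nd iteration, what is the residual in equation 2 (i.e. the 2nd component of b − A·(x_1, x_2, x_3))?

-1.976

Iteration 1:
  x_1 = (6 - (1)·0.000 - (2)·0.000) / (7) = 0.857
  x_2 = (-11 - (-2)·0.000 - (-4)·0.000) / (7) = -1.571
  x_3 = (2 - (-2)·0.000 - (-4)·0.000) / (8) = 0.250
Iteration 2:
  x_1 = (6 - (1)·-1.571 - (2)·0.250) / (7) = 1.010
  x_2 = (-11 - (-2)·0.857 - (-4)·0.250) / (7) = -1.184
  x_3 = (2 - (-2)·0.857 - (-4)·-1.571) / (8) = -0.321
Residual b − A·x = (0.756, -1.976, 1.852)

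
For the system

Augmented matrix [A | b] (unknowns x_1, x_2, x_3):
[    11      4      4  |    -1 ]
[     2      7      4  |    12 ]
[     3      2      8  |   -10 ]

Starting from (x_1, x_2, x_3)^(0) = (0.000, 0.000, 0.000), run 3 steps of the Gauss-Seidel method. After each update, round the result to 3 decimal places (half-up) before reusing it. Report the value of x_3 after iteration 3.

-1.829

Iteration 1:
  x_1 = (-1 - (4)·0.000 - (4)·0.000) / (11) = -0.091
  x_2 = (12 - (2)·-0.091 - (4)·0.000) / (7) = 1.740
  x_3 = (-10 - (3)·-0.091 - (2)·1.740) / (8) = -1.651
Iteration 2:
  x_1 = (-1 - (4)·1.740 - (4)·-1.651) / (11) = -0.123
  x_2 = (12 - (2)·-0.123 - (4)·-1.651) / (7) = 2.693
  x_3 = (-10 - (3)·-0.123 - (2)·2.693) / (8) = -1.877
Iteration 3:
  x_1 = (-1 - (4)·2.693 - (4)·-1.877) / (11) = -0.388
  x_2 = (12 - (2)·-0.388 - (4)·-1.877) / (7) = 2.898
  x_3 = (-10 - (3)·-0.388 - (2)·2.898) / (8) = -1.829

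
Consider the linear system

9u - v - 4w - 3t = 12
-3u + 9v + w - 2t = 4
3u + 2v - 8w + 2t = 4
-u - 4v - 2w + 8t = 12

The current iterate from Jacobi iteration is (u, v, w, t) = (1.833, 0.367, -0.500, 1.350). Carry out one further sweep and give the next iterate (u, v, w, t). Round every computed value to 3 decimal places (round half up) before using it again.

One sweep:
  u = (12 - (-1)·0.367 - (-4)·-0.500 - (-3)·1.350) / (9) = 1.602
  v = (4 - (-3)·1.833 - (1)·-0.500 - (-2)·1.350) / (9) = 1.411
  w = (4 - (3)·1.833 - (2)·0.367 - (2)·1.350) / (-8) = 0.617
  t = (12 - (-1)·1.833 - (-4)·0.367 - (-2)·-0.500) / (8) = 1.788

(1.602, 1.411, 0.617, 1.788)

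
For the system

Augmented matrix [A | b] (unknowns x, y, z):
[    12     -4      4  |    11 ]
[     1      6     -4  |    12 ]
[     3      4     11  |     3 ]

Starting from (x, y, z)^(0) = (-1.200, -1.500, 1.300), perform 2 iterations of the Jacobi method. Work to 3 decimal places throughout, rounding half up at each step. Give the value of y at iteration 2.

2.766

Iteration 1:
  x = (11 - (-4)·-1.500 - (4)·1.300) / (12) = -0.017
  y = (12 - (1)·-1.200 - (-4)·1.300) / (6) = 3.067
  z = (3 - (3)·-1.200 - (4)·-1.500) / (11) = 1.145
Iteration 2:
  x = (11 - (-4)·3.067 - (4)·1.145) / (12) = 1.557
  y = (12 - (1)·-0.017 - (-4)·1.145) / (6) = 2.766
  z = (3 - (3)·-0.017 - (4)·3.067) / (11) = -0.838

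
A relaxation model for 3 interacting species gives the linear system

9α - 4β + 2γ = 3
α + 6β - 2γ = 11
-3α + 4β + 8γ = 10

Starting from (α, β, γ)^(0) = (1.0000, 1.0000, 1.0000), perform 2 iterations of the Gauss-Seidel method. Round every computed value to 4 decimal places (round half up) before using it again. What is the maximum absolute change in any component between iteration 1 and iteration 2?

0.6059

Iteration 1:
  α = (3 - (-4)·1.0000 - (2)·1.0000) / (9) = 0.5556
  β = (11 - (1)·0.5556 - (-2)·1.0000) / (6) = 2.0741
  γ = (10 - (-3)·0.5556 - (4)·2.0741) / (8) = 0.4213
Iteration 2:
  α = (3 - (-4)·2.0741 - (2)·0.4213) / (9) = 1.1615
  β = (11 - (1)·1.1615 - (-2)·0.4213) / (6) = 1.7802
  γ = (10 - (-3)·1.1615 - (4)·1.7802) / (8) = 0.7955
Change: (0.6059, -0.2939, 0.3742) → max |·| = 0.6059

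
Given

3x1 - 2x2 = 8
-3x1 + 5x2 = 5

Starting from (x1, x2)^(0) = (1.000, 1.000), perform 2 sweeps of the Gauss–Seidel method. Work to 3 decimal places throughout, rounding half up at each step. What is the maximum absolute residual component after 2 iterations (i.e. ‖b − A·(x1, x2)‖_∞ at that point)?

Iteration 1:
  x1 = (8 - (-2)·1.000) / (3) = 3.333
  x2 = (5 - (-3)·3.333) / (5) = 3.000
Iteration 2:
  x1 = (8 - (-2)·3.000) / (3) = 4.667
  x2 = (5 - (-3)·4.667) / (5) = 3.800
Residual b − A·x = (1.599, 0.001); ∞-norm = 1.599

1.599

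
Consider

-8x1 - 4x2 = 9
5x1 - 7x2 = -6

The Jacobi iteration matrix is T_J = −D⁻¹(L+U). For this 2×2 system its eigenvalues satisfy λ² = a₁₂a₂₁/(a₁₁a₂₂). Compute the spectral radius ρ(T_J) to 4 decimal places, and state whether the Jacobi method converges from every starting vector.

a₁₂a₂₁/(a₁₁a₂₂) = (-4)·(5) / ((-8)·(-7)) = -0.357143
ρ = √|-0.357143| = √0.357143 = 0.5976
ρ < 1, so Jacobi converges

0.5976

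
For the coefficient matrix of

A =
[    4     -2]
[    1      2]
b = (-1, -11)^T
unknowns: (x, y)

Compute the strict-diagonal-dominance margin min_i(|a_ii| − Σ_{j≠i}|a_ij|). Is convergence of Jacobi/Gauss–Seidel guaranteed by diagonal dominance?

1

row 1: |4| − (2) = 2
row 2: |2| − (1) = 1
minimum over rows = 1 → strictly diagonally dominant (convergence guaranteed)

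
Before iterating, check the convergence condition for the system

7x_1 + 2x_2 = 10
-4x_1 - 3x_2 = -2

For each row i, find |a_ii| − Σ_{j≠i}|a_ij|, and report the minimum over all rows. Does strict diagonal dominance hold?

row 1: |7| − (2) = 5
row 2: |-3| − (4) = -1
minimum over rows = -1 → not strictly diagonally dominant

-1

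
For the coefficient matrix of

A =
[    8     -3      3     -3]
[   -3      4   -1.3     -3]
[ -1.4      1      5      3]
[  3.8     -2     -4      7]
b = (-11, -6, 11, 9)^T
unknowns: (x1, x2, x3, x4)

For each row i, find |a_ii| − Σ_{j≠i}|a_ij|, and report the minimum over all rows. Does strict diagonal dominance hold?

row 1: |8| − (3+3+3) = -1
row 2: |4| − (3+1.3+3) = -3.3
row 3: |5| − (1.4+1+3) = -0.4
row 4: |7| − (3.8+2+4) = -2.8
minimum over rows = -3.3 → not strictly diagonally dominant

-3.3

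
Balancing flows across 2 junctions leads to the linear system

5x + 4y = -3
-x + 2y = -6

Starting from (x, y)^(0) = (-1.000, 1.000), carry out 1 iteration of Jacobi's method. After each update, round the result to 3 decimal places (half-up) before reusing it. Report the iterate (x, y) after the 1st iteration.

Iteration 1:
  x = (-3 - (4)·1.000) / (5) = -1.400
  y = (-6 - (-1)·-1.000) / (2) = -3.500

(-1.400, -3.500)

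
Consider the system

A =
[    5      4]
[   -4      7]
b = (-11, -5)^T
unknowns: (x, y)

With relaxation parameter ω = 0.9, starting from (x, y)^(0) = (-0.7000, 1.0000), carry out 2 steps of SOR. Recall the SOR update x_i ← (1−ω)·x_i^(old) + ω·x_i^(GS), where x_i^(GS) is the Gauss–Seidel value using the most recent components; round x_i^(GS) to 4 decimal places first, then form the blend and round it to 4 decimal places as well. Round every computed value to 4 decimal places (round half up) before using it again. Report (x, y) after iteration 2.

Iteration 1:
  x: GS value = (-11 - (4)·1.0000) / (5) = -3.0000;  x ← (1−ω)·-0.7000 + ω·-3.0000 = -2.7700
  y: GS value = (-5 - (-4)·-2.7700) / (7) = -2.2971;  y ← (1−ω)·1.0000 + ω·-2.2971 = -1.9674
Iteration 2:
  x: GS value = (-11 - (4)·-1.9674) / (5) = -0.6261;  x ← (1−ω)·-2.7700 + ω·-0.6261 = -0.8405
  y: GS value = (-5 - (-4)·-0.8405) / (7) = -1.1946;  y ← (1−ω)·-1.9674 + ω·-1.1946 = -1.2719

(-0.8405, -1.2719)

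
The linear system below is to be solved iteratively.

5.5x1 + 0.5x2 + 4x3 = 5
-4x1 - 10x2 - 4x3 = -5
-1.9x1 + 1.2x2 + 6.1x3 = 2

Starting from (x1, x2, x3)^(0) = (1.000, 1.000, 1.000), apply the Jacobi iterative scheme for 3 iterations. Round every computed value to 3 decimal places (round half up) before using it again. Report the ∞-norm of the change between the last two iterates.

0.198

Iteration 1:
  x1 = (5 - (0.5)·1.000 - (4)·1.000) / (5.5) = 0.091
  x2 = (-5 - (-4)·1.000 - (-4)·1.000) / (-10) = -0.300
  x3 = (2 - (-1.9)·1.000 - (1.2)·1.000) / (6.1) = 0.443
Iteration 2:
  x1 = (5 - (0.5)·-0.300 - (4)·0.443) / (5.5) = 0.614
  x2 = (-5 - (-4)·0.091 - (-4)·0.443) / (-10) = 0.286
  x3 = (2 - (-1.9)·0.091 - (1.2)·-0.300) / (6.1) = 0.415
Iteration 3:
  x1 = (5 - (0.5)·0.286 - (4)·0.415) / (5.5) = 0.581
  x2 = (-5 - (-4)·0.614 - (-4)·0.415) / (-10) = 0.088
  x3 = (2 - (-1.9)·0.614 - (1.2)·0.286) / (6.1) = 0.463
Change: (-0.033, -0.198, 0.048) → max |·| = 0.198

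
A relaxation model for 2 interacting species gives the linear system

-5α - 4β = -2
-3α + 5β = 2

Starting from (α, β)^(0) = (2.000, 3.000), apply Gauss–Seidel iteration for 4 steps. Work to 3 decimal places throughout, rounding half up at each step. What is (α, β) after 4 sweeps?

Iteration 1:
  α = (-2 - (-4)·3.000) / (-5) = -2.000
  β = (2 - (-3)·-2.000) / (5) = -0.800
Iteration 2:
  α = (-2 - (-4)·-0.800) / (-5) = 1.040
  β = (2 - (-3)·1.040) / (5) = 1.024
Iteration 3:
  α = (-2 - (-4)·1.024) / (-5) = -0.419
  β = (2 - (-3)·-0.419) / (5) = 0.149
Iteration 4:
  α = (-2 - (-4)·0.149) / (-5) = 0.281
  β = (2 - (-3)·0.281) / (5) = 0.569

(0.281, 0.569)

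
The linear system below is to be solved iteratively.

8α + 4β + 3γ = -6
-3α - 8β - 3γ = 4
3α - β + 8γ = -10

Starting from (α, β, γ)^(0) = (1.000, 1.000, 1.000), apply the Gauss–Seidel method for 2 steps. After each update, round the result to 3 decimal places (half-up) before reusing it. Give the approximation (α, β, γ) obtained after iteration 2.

(-0.364, -0.111, -1.127)

Iteration 1:
  α = (-6 - (4)·1.000 - (3)·1.000) / (8) = -1.625
  β = (4 - (-3)·-1.625 - (-3)·1.000) / (-8) = -0.266
  γ = (-10 - (3)·-1.625 - (-1)·-0.266) / (8) = -0.674
Iteration 2:
  α = (-6 - (4)·-0.266 - (3)·-0.674) / (8) = -0.364
  β = (4 - (-3)·-0.364 - (-3)·-0.674) / (-8) = -0.111
  γ = (-10 - (3)·-0.364 - (-1)·-0.111) / (8) = -1.127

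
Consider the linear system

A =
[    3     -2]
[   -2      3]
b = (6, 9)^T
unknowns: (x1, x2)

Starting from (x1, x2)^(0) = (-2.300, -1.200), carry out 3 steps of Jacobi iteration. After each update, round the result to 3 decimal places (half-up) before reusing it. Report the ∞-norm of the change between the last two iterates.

1.555

Iteration 1:
  x1 = (6 - (-2)·-1.200) / (3) = 1.200
  x2 = (9 - (-2)·-2.300) / (3) = 1.467
Iteration 2:
  x1 = (6 - (-2)·1.467) / (3) = 2.978
  x2 = (9 - (-2)·1.200) / (3) = 3.800
Iteration 3:
  x1 = (6 - (-2)·3.800) / (3) = 4.533
  x2 = (9 - (-2)·2.978) / (3) = 4.985
Change: (1.555, 1.185) → max |·| = 1.555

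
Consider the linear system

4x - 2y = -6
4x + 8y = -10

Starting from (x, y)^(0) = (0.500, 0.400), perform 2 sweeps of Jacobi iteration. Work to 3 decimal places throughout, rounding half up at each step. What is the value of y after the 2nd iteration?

-0.600

Iteration 1:
  x = (-6 - (-2)·0.400) / (4) = -1.300
  y = (-10 - (4)·0.500) / (8) = -1.500
Iteration 2:
  x = (-6 - (-2)·-1.500) / (4) = -2.250
  y = (-10 - (4)·-1.300) / (8) = -0.600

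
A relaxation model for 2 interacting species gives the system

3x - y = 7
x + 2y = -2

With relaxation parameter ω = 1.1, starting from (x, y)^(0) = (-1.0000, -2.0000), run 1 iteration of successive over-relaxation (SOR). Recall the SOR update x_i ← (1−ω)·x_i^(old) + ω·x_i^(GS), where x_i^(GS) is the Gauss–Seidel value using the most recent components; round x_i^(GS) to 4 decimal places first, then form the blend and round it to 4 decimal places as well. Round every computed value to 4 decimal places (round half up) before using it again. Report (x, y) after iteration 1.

(1.9334, -1.9634)

Iteration 1:
  x: GS value = (7 - (-1)·-2.0000) / (3) = 1.6667;  x ← (1−ω)·-1.0000 + ω·1.6667 = 1.9334
  y: GS value = (-2 - (1)·1.9334) / (2) = -1.9667;  y ← (1−ω)·-2.0000 + ω·-1.9667 = -1.9634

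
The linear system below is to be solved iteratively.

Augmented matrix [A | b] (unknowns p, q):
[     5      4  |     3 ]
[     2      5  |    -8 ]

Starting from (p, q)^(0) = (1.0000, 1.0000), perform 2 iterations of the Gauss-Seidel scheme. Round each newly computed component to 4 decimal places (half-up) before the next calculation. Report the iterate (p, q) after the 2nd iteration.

(1.8160, -2.3264)

Iteration 1:
  p = (3 - (4)·1.0000) / (5) = -0.2000
  q = (-8 - (2)·-0.2000) / (5) = -1.5200
Iteration 2:
  p = (3 - (4)·-1.5200) / (5) = 1.8160
  q = (-8 - (2)·1.8160) / (5) = -2.3264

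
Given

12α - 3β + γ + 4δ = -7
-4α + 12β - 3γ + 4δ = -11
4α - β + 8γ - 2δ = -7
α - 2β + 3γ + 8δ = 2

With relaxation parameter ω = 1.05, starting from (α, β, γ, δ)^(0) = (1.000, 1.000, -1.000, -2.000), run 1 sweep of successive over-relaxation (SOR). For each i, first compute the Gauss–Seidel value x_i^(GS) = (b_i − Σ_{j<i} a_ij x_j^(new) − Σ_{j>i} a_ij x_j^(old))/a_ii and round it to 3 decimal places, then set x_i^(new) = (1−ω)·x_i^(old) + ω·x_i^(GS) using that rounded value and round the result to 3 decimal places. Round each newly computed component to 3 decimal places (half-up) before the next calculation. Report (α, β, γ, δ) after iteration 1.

(0.388, -0.440, -1.655, 0.848)

Iteration 1:
  α: GS value = (-7 - (-3)·1.000 - (1)·-1.000 - (4)·-2.000) / (12) = 0.417;  α ← (1−ω)·1.000 + ω·0.417 = 0.388
  β: GS value = (-11 - (-4)·0.388 - (-3)·-1.000 - (4)·-2.000) / (12) = -0.371;  β ← (1−ω)·1.000 + ω·-0.371 = -0.440
  γ: GS value = (-7 - (4)·0.388 - (-1)·-0.440 - (-2)·-2.000) / (8) = -1.624;  γ ← (1−ω)·-1.000 + ω·-1.624 = -1.655
  δ: GS value = (2 - (1)·0.388 - (-2)·-0.440 - (3)·-1.655) / (8) = 0.712;  δ ← (1−ω)·-2.000 + ω·0.712 = 0.848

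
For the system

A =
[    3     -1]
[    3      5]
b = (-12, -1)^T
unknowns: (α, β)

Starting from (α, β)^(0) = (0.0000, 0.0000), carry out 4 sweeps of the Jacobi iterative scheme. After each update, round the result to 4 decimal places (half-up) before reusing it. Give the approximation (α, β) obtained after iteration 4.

(-3.2533, 1.7600)

Iteration 1:
  α = (-12 - (-1)·0.0000) / (3) = -4.0000
  β = (-1 - (3)·0.0000) / (5) = -0.2000
Iteration 2:
  α = (-12 - (-1)·-0.2000) / (3) = -4.0667
  β = (-1 - (3)·-4.0000) / (5) = 2.2000
Iteration 3:
  α = (-12 - (-1)·2.2000) / (3) = -3.2667
  β = (-1 - (3)·-4.0667) / (5) = 2.2400
Iteration 4:
  α = (-12 - (-1)·2.2400) / (3) = -3.2533
  β = (-1 - (3)·-3.2667) / (5) = 1.7600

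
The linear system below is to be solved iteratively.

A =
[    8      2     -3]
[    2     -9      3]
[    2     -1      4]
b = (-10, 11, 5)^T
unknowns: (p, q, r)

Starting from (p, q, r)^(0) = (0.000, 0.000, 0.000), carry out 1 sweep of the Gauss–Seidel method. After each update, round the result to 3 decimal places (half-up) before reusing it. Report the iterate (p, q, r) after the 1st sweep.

Iteration 1:
  p = (-10 - (2)·0.000 - (-3)·0.000) / (8) = -1.250
  q = (11 - (2)·-1.250 - (3)·0.000) / (-9) = -1.500
  r = (5 - (2)·-1.250 - (-1)·-1.500) / (4) = 1.500

(-1.250, -1.500, 1.500)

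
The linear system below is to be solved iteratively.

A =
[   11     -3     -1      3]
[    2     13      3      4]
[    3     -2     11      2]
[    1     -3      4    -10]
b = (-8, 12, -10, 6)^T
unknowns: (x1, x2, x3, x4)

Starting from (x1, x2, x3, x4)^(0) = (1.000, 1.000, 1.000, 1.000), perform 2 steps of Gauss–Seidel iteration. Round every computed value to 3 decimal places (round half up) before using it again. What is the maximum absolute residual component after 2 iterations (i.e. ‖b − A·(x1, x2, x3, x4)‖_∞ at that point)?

Iteration 1:
  x1 = (-8 - (-3)·1.000 - (-1)·1.000 - (3)·1.000) / (11) = -0.636
  x2 = (12 - (2)·-0.636 - (3)·1.000 - (4)·1.000) / (13) = 0.482
  x3 = (-10 - (3)·-0.636 - (-2)·0.482 - (2)·1.000) / (11) = -0.830
  x4 = (6 - (1)·-0.636 - (-3)·0.482 - (4)·-0.830) / (-10) = -1.140
Iteration 2:
  x1 = (-8 - (-3)·0.482 - (-1)·-0.830 - (3)·-1.140) / (11) = -0.360
  x2 = (12 - (2)·-0.360 - (3)·-0.830 - (4)·-1.140) / (13) = 1.521
  x3 = (-10 - (3)·-0.360 - (-2)·1.521 - (2)·-1.140) / (11) = -0.327
  x4 = (6 - (1)·-0.360 - (-3)·1.521 - (4)·-0.327) / (-10) = -1.223
Residual b − A·x = (3.865, -1.180, 0.165, 0.001); ∞-norm = 3.865

3.865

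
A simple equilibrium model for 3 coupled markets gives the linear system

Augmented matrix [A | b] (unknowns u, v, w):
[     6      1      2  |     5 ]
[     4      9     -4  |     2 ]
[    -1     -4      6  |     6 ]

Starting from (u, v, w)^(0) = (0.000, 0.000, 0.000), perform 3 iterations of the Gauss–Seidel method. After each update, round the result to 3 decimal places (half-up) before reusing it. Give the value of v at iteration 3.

0.709

Iteration 1:
  u = (5 - (1)·0.000 - (2)·0.000) / (6) = 0.833
  v = (2 - (4)·0.833 - (-4)·0.000) / (9) = -0.148
  w = (6 - (-1)·0.833 - (-4)·-0.148) / (6) = 1.040
Iteration 2:
  u = (5 - (1)·-0.148 - (2)·1.040) / (6) = 0.511
  v = (2 - (4)·0.511 - (-4)·1.040) / (9) = 0.457
  w = (6 - (-1)·0.511 - (-4)·0.457) / (6) = 1.390
Iteration 3:
  u = (5 - (1)·0.457 - (2)·1.390) / (6) = 0.294
  v = (2 - (4)·0.294 - (-4)·1.390) / (9) = 0.709
  w = (6 - (-1)·0.294 - (-4)·0.709) / (6) = 1.522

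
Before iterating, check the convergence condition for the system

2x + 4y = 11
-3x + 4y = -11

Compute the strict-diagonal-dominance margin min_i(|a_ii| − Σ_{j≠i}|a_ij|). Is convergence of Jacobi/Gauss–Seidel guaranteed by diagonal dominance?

row 1: |2| − (4) = -2
row 2: |4| − (3) = 1
minimum over rows = -2 → not strictly diagonally dominant

-2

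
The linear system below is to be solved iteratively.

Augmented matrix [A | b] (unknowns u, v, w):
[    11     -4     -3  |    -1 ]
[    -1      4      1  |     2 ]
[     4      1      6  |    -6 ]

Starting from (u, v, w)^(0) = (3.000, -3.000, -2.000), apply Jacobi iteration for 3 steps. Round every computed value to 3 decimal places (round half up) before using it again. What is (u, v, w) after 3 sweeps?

(0.123, 0.501, -1.025)

Iteration 1:
  u = (-1 - (-4)·-3.000 - (-3)·-2.000) / (11) = -1.727
  v = (2 - (-1)·3.000 - (1)·-2.000) / (4) = 1.750
  w = (-6 - (4)·3.000 - (1)·-3.000) / (6) = -2.500
Iteration 2:
  u = (-1 - (-4)·1.750 - (-3)·-2.500) / (11) = -0.136
  v = (2 - (-1)·-1.727 - (1)·-2.500) / (4) = 0.693
  w = (-6 - (4)·-1.727 - (1)·1.750) / (6) = -0.140
Iteration 3:
  u = (-1 - (-4)·0.693 - (-3)·-0.140) / (11) = 0.123
  v = (2 - (-1)·-0.136 - (1)·-0.140) / (4) = 0.501
  w = (-6 - (4)·-0.136 - (1)·0.693) / (6) = -1.025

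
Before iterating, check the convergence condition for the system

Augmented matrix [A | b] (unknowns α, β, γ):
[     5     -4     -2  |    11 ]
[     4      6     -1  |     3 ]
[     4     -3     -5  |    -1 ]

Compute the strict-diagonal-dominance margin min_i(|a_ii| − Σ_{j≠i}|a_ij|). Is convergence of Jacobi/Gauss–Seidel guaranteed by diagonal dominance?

-2

row 1: |5| − (4+2) = -1
row 2: |6| − (4+1) = 1
row 3: |-5| − (4+3) = -2
minimum over rows = -2 → not strictly diagonally dominant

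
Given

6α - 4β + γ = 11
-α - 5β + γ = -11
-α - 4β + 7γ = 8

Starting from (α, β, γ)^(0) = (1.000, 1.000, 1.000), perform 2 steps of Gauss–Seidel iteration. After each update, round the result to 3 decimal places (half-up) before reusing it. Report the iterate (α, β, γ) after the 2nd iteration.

Iteration 1:
  α = (11 - (-4)·1.000 - (1)·1.000) / (6) = 2.333
  β = (-11 - (-1)·2.333 - (1)·1.000) / (-5) = 1.933
  γ = (8 - (-1)·2.333 - (-4)·1.933) / (7) = 2.581
Iteration 2:
  α = (11 - (-4)·1.933 - (1)·2.581) / (6) = 2.692
  β = (-11 - (-1)·2.692 - (1)·2.581) / (-5) = 2.178
  γ = (8 - (-1)·2.692 - (-4)·2.178) / (7) = 2.772

(2.692, 2.178, 2.772)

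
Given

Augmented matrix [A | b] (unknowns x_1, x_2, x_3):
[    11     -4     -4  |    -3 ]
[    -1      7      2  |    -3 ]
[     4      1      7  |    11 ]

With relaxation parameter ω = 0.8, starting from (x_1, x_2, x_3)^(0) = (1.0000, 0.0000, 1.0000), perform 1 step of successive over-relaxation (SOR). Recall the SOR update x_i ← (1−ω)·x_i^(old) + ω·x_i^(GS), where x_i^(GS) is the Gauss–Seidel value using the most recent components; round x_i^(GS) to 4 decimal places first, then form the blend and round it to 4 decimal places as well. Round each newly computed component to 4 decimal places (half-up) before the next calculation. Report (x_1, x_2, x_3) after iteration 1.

(0.2727, -0.5402, 1.3942)

Iteration 1:
  x_1: GS value = (-3 - (-4)·0.0000 - (-4)·1.0000) / (11) = 0.0909;  x_1 ← (1−ω)·1.0000 + ω·0.0909 = 0.2727
  x_2: GS value = (-3 - (-1)·0.2727 - (2)·1.0000) / (7) = -0.6753;  x_2 ← (1−ω)·0.0000 + ω·-0.6753 = -0.5402
  x_3: GS value = (11 - (4)·0.2727 - (1)·-0.5402) / (7) = 1.4928;  x_3 ← (1−ω)·1.0000 + ω·1.4928 = 1.3942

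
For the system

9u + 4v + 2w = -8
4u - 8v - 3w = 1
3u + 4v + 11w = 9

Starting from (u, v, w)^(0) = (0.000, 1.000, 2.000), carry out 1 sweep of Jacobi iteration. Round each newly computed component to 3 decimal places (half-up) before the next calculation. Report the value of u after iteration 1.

-1.778

Iteration 1:
  u = (-8 - (4)·1.000 - (2)·2.000) / (9) = -1.778
  v = (1 - (4)·0.000 - (-3)·2.000) / (-8) = -0.875
  w = (9 - (3)·0.000 - (4)·1.000) / (11) = 0.455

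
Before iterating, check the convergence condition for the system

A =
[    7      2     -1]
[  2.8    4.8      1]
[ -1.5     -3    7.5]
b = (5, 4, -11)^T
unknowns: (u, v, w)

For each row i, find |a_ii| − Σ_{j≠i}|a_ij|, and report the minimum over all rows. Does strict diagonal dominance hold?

row 1: |7| − (2+1) = 4
row 2: |4.8| − (2.8+1) = 1
row 3: |7.5| − (1.5+3) = 3
minimum over rows = 1 → strictly diagonally dominant (convergence guaranteed)

1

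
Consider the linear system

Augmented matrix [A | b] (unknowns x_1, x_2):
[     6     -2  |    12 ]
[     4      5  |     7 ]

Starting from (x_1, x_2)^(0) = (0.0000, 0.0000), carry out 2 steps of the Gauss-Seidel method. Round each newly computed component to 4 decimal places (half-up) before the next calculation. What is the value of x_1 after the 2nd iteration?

Iteration 1:
  x_1 = (12 - (-2)·0.0000) / (6) = 2.0000
  x_2 = (7 - (4)·2.0000) / (5) = -0.2000
Iteration 2:
  x_1 = (12 - (-2)·-0.2000) / (6) = 1.9333
  x_2 = (7 - (4)·1.9333) / (5) = -0.1466

1.9333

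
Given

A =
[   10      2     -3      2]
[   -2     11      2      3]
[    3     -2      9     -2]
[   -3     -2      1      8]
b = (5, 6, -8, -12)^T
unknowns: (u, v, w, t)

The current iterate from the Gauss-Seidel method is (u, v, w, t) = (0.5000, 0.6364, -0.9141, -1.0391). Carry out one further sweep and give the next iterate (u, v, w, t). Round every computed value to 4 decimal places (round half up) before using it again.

(0.3063, 1.0507, -0.9884, -0.9989)

One sweep:
  u = (5 - (2)·0.6364 - (-3)·-0.9141 - (2)·-1.0391) / (10) = 0.3063
  v = (6 - (-2)·0.3063 - (2)·-0.9141 - (3)·-1.0391) / (11) = 1.0507
  w = (-8 - (3)·0.3063 - (-2)·1.0507 - (-2)·-1.0391) / (9) = -0.9884
  t = (-12 - (-3)·0.3063 - (-2)·1.0507 - (1)·-0.9884) / (8) = -0.9989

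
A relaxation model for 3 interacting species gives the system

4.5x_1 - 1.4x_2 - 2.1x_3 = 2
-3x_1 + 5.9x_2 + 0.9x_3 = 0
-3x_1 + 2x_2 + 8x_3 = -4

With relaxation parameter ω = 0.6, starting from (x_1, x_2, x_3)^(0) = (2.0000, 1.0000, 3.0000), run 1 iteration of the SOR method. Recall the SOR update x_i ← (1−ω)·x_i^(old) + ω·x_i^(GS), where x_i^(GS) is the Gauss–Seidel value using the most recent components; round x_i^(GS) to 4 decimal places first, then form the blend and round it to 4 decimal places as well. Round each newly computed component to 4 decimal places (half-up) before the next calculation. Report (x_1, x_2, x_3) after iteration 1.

(2.0934, 0.7641, 1.2564)

Iteration 1:
  x_1: GS value = (2 - (-1.4)·1.0000 - (-2.1)·3.0000) / (4.5) = 2.1556;  x_1 ← (1−ω)·2.0000 + ω·2.1556 = 2.0934
  x_2: GS value = (0 - (-3)·2.0934 - (0.9)·3.0000) / (5.9) = 0.6068;  x_2 ← (1−ω)·1.0000 + ω·0.6068 = 0.7641
  x_3: GS value = (-4 - (-3)·2.0934 - (2)·0.7641) / (8) = 0.0940;  x_3 ← (1−ω)·3.0000 + ω·0.0940 = 1.2564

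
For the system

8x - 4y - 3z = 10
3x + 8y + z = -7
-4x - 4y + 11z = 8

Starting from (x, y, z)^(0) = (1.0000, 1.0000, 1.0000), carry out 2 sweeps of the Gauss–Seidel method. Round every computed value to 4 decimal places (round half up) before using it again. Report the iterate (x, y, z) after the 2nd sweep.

Iteration 1:
  x = (10 - (-4)·1.0000 - (-3)·1.0000) / (8) = 2.1250
  y = (-7 - (3)·2.1250 - (1)·1.0000) / (8) = -1.7969
  z = (8 - (-4)·2.1250 - (-4)·-1.7969) / (11) = 0.8466
Iteration 2:
  x = (10 - (-4)·-1.7969 - (-3)·0.8466) / (8) = 0.6690
  y = (-7 - (3)·0.6690 - (1)·0.8466) / (8) = -1.2317
  z = (8 - (-4)·0.6690 - (-4)·-1.2317) / (11) = 0.5227

(0.6690, -1.2317, 0.5227)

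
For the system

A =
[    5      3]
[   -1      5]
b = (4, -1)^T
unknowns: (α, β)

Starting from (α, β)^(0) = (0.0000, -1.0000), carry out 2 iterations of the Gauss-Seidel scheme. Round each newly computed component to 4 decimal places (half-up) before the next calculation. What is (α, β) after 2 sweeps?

(0.7520, -0.0496)

Iteration 1:
  α = (4 - (3)·-1.0000) / (5) = 1.4000
  β = (-1 - (-1)·1.4000) / (5) = 0.0800
Iteration 2:
  α = (4 - (3)·0.0800) / (5) = 0.7520
  β = (-1 - (-1)·0.7520) / (5) = -0.0496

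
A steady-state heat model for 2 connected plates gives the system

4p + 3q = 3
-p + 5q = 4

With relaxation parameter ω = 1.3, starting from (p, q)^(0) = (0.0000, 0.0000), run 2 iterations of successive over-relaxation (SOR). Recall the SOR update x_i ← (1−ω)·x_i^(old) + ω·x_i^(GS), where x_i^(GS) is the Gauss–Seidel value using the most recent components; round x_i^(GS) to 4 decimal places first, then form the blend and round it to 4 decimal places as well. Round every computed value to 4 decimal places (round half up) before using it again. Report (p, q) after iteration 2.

Iteration 1:
  p: GS value = (3 - (3)·0.0000) / (4) = 0.7500;  p ← (1−ω)·0.0000 + ω·0.7500 = 0.9750
  q: GS value = (4 - (-1)·0.9750) / (5) = 0.9950;  q ← (1−ω)·0.0000 + ω·0.9950 = 1.2935
Iteration 2:
  p: GS value = (3 - (3)·1.2935) / (4) = -0.2201;  p ← (1−ω)·0.9750 + ω·-0.2201 = -0.5786
  q: GS value = (4 - (-1)·-0.5786) / (5) = 0.6843;  q ← (1−ω)·1.2935 + ω·0.6843 = 0.5015

(-0.5786, 0.5015)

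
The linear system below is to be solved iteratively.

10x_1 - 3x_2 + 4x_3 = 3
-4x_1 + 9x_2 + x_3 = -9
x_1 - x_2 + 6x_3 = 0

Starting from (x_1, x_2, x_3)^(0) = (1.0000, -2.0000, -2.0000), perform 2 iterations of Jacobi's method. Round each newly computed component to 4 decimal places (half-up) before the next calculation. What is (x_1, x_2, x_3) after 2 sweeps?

(0.4000, -0.7222, -0.1389)

Iteration 1:
  x_1 = (3 - (-3)·-2.0000 - (4)·-2.0000) / (10) = 0.5000
  x_2 = (-9 - (-4)·1.0000 - (1)·-2.0000) / (9) = -0.3333
  x_3 = (0 - (1)·1.0000 - (-1)·-2.0000) / (6) = -0.5000
Iteration 2:
  x_1 = (3 - (-3)·-0.3333 - (4)·-0.5000) / (10) = 0.4000
  x_2 = (-9 - (-4)·0.5000 - (1)·-0.5000) / (9) = -0.7222
  x_3 = (0 - (1)·0.5000 - (-1)·-0.3333) / (6) = -0.1389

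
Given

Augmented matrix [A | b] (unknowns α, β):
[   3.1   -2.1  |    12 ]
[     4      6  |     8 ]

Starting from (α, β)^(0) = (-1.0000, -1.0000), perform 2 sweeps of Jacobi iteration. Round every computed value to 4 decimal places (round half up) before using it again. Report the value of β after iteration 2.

-0.7957

Iteration 1:
  α = (12 - (-2.1)·-1.0000) / (3.1) = 3.1935
  β = (8 - (4)·-1.0000) / (6) = 2.0000
Iteration 2:
  α = (12 - (-2.1)·2.0000) / (3.1) = 5.2258
  β = (8 - (4)·3.1935) / (6) = -0.7957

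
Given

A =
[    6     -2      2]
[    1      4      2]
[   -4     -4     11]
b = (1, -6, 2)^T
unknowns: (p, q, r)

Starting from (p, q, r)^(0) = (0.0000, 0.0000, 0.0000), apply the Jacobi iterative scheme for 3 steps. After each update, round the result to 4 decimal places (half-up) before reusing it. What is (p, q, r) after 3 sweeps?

Iteration 1:
  p = (1 - (-2)·0.0000 - (2)·0.0000) / (6) = 0.1667
  q = (-6 - (1)·0.0000 - (2)·0.0000) / (4) = -1.5000
  r = (2 - (-4)·0.0000 - (-4)·0.0000) / (11) = 0.1818
Iteration 2:
  p = (1 - (-2)·-1.5000 - (2)·0.1818) / (6) = -0.3939
  q = (-6 - (1)·0.1667 - (2)·0.1818) / (4) = -1.6326
  r = (2 - (-4)·0.1667 - (-4)·-1.5000) / (11) = -0.3030
Iteration 3:
  p = (1 - (-2)·-1.6326 - (2)·-0.3030) / (6) = -0.2765
  q = (-6 - (1)·-0.3939 - (2)·-0.3030) / (4) = -1.2500
  r = (2 - (-4)·-0.3939 - (-4)·-1.6326) / (11) = -0.5551

(-0.2765, -1.2500, -0.5551)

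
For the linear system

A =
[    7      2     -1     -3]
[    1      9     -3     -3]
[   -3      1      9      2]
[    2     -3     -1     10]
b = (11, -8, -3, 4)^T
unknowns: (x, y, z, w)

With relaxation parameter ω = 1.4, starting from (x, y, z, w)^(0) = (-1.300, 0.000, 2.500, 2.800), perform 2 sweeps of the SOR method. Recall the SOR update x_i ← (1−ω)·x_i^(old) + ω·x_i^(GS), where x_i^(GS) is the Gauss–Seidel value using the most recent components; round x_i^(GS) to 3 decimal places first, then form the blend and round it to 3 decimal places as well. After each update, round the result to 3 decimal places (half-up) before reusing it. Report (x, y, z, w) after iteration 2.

Iteration 1:
  x: GS value = (11 - (2)·0.000 - (-1)·2.500 - (-3)·2.800) / (7) = 3.129;  x ← (1−ω)·-1.300 + ω·3.129 = 4.901
  y: GS value = (-8 - (1)·4.901 - (-3)·2.500 - (-3)·2.800) / (9) = 0.333;  y ← (1−ω)·0.000 + ω·0.333 = 0.466
  z: GS value = (-3 - (-3)·4.901 - (1)·0.466 - (2)·2.800) / (9) = 0.626;  z ← (1−ω)·2.500 + ω·0.626 = -0.124
  w: GS value = (4 - (2)·4.901 - (-3)·0.466 - (-1)·-0.124) / (10) = -0.453;  w ← (1−ω)·2.800 + ω·-0.453 = -1.754
Iteration 2:
  x: GS value = (11 - (2)·0.466 - (-1)·-0.124 - (-3)·-1.754) / (7) = 0.669;  x ← (1−ω)·4.901 + ω·0.669 = -1.024
  y: GS value = (-8 - (1)·-1.024 - (-3)·-0.124 - (-3)·-1.754) / (9) = -1.401;  y ← (1−ω)·0.466 + ω·-1.401 = -2.148
  z: GS value = (-3 - (-3)·-1.024 - (1)·-2.148 - (2)·-1.754) / (9) = -0.046;  z ← (1−ω)·-0.124 + ω·-0.046 = -0.015
  w: GS value = (4 - (2)·-1.024 - (-3)·-2.148 - (-1)·-0.015) / (10) = -0.041;  w ← (1−ω)·-1.754 + ω·-0.041 = 0.644

(-1.024, -2.148, -0.015, 0.644)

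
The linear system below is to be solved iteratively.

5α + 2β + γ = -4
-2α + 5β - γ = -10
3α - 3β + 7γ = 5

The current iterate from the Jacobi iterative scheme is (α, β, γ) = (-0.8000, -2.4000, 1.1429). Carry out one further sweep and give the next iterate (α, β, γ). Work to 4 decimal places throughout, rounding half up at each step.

One sweep:
  α = (-4 - (2)·-2.4000 - (1)·1.1429) / (5) = -0.0686
  β = (-10 - (-2)·-0.8000 - (-1)·1.1429) / (5) = -2.0914
  γ = (5 - (3)·-0.8000 - (-3)·-2.4000) / (7) = 0.0286

(-0.0686, -2.0914, 0.0286)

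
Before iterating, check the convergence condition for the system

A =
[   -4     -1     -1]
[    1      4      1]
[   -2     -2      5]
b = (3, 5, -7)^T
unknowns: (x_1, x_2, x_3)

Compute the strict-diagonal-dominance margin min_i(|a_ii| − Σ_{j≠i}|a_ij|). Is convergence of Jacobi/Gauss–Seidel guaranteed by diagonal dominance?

row 1: |-4| − (1+1) = 2
row 2: |4| − (1+1) = 2
row 3: |5| − (2+2) = 1
minimum over rows = 1 → strictly diagonally dominant (convergence guaranteed)

1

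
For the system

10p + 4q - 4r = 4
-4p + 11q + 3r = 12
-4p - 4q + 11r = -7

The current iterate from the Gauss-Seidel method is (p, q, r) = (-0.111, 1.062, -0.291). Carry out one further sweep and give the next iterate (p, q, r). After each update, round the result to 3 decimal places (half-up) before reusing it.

One sweep:
  p = (4 - (4)·1.062 - (-4)·-0.291) / (10) = -0.141
  q = (12 - (-4)·-0.141 - (3)·-0.291) / (11) = 1.119
  r = (-7 - (-4)·-0.141 - (-4)·1.119) / (11) = -0.281

(-0.141, 1.119, -0.281)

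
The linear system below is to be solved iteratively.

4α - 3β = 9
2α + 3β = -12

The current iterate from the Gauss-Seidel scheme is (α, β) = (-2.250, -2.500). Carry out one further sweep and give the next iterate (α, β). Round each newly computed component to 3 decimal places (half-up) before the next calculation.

One sweep:
  α = (9 - (-3)·-2.500) / (4) = 0.375
  β = (-12 - (2)·0.375) / (3) = -4.250

(0.375, -4.250)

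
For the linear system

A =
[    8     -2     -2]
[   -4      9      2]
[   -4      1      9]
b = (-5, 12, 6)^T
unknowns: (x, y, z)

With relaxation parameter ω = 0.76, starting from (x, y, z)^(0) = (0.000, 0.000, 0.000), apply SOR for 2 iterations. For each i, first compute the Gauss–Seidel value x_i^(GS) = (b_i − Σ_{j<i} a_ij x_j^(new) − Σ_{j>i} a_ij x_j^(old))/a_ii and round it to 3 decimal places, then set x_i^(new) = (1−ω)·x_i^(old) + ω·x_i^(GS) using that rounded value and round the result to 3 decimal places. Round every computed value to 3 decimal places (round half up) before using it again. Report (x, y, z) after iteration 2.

Iteration 1:
  x: GS value = (-5 - (-2)·0.000 - (-2)·0.000) / (8) = -0.625;  x ← (1−ω)·0.000 + ω·-0.625 = -0.475
  y: GS value = (12 - (-4)·-0.475 - (2)·0.000) / (9) = 1.122;  y ← (1−ω)·0.000 + ω·1.122 = 0.853
  z: GS value = (6 - (-4)·-0.475 - (1)·0.853) / (9) = 0.361;  z ← (1−ω)·0.000 + ω·0.361 = 0.274
Iteration 2:
  x: GS value = (-5 - (-2)·0.853 - (-2)·0.274) / (8) = -0.343;  x ← (1−ω)·-0.475 + ω·-0.343 = -0.375
  y: GS value = (12 - (-4)·-0.375 - (2)·0.274) / (9) = 1.106;  y ← (1−ω)·0.853 + ω·1.106 = 1.045
  z: GS value = (6 - (-4)·-0.375 - (1)·1.045) / (9) = 0.384;  z ← (1−ω)·0.274 + ω·0.384 = 0.358

(-0.375, 1.045, 0.358)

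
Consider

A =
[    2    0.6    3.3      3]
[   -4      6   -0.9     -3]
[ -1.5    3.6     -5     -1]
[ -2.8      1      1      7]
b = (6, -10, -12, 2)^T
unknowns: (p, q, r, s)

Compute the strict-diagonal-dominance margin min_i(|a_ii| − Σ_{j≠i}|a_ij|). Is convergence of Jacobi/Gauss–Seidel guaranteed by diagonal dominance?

-4.9

row 1: |2| − (0.6+3.3+3) = -4.9
row 2: |6| − (4+0.9+3) = -1.9
row 3: |-5| − (1.5+3.6+1) = -1.1
row 4: |7| − (2.8+1+1) = 2.2
minimum over rows = -4.9 → not strictly diagonally dominant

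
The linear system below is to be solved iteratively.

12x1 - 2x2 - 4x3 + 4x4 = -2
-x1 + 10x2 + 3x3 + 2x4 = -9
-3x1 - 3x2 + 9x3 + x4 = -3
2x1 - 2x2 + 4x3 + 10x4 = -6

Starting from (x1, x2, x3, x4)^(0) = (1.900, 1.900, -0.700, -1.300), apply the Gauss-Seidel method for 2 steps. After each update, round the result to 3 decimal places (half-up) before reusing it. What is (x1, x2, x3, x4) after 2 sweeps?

Iteration 1:
  x1 = (-2 - (-2)·1.900 - (-4)·-0.700 - (4)·-1.300) / (12) = 0.350
  x2 = (-9 - (-1)·0.350 - (3)·-0.700 - (2)·-1.300) / (10) = -0.395
  x3 = (-3 - (-3)·0.350 - (-3)·-0.395 - (1)·-1.300) / (9) = -0.204
  x4 = (-6 - (2)·0.350 - (-2)·-0.395 - (4)·-0.204) / (10) = -0.667
Iteration 2:
  x1 = (-2 - (-2)·-0.395 - (-4)·-0.204 - (4)·-0.667) / (12) = -0.078
  x2 = (-9 - (-1)·-0.078 - (3)·-0.204 - (2)·-0.667) / (10) = -0.713
  x3 = (-3 - (-3)·-0.078 - (-3)·-0.713 - (1)·-0.667) / (9) = -0.523
  x4 = (-6 - (2)·-0.078 - (-2)·-0.713 - (4)·-0.523) / (10) = -0.518

(-0.078, -0.713, -0.523, -0.518)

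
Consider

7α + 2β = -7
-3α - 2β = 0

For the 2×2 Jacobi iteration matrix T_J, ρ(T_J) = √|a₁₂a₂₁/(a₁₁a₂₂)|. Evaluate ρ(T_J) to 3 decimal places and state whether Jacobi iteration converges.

0.655

a₁₂a₂₁/(a₁₁a₂₂) = (2)·(-3) / ((7)·(-2)) = 0.428571
ρ = √|0.428571| = √0.428571 = 0.655
ρ < 1, so Jacobi converges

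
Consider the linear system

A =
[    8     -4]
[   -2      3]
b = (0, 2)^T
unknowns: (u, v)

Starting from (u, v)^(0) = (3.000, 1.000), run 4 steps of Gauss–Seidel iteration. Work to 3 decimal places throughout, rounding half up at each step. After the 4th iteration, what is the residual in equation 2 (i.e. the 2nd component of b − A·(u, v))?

0.000

Iteration 1:
  u = (0 - (-4)·1.000) / (8) = 0.500
  v = (2 - (-2)·0.500) / (3) = 1.000
Iteration 2:
  u = (0 - (-4)·1.000) / (8) = 0.500
  v = (2 - (-2)·0.500) / (3) = 1.000
Iteration 3:
  u = (0 - (-4)·1.000) / (8) = 0.500
  v = (2 - (-2)·0.500) / (3) = 1.000
Iteration 4:
  u = (0 - (-4)·1.000) / (8) = 0.500
  v = (2 - (-2)·0.500) / (3) = 1.000
Residual b − A·x = (0.000, 0.000)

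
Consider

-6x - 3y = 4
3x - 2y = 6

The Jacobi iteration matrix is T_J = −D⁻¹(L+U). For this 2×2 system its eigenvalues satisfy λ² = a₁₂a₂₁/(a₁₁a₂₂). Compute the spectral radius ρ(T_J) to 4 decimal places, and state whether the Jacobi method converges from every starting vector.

a₁₂a₂₁/(a₁₁a₂₂) = (-3)·(3) / ((-6)·(-2)) = -0.750000
ρ = √|-0.750000| = √0.750000 = 0.8660
ρ < 1, so Jacobi converges

0.8660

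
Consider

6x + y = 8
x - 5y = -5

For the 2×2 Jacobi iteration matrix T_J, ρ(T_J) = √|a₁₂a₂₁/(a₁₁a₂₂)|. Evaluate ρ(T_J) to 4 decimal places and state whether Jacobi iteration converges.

a₁₂a₂₁/(a₁₁a₂₂) = (1)·(1) / ((6)·(-5)) = -0.033333
ρ = √|-0.033333| = √0.033333 = 0.1826
ρ < 1, so Jacobi converges

0.1826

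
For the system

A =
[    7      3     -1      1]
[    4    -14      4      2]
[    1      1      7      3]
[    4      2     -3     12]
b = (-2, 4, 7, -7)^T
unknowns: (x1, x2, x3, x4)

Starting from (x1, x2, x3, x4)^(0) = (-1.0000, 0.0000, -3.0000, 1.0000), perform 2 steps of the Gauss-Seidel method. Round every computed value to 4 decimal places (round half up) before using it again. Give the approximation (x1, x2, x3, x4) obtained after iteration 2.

(0.3541, 0.0828, 0.8828, -0.4945)

Iteration 1:
  x1 = (-2 - (3)·0.0000 - (-1)·-3.0000 - (1)·1.0000) / (7) = -0.8571
  x2 = (4 - (4)·-0.8571 - (4)·-3.0000 - (2)·1.0000) / (-14) = -1.2449
  x3 = (7 - (1)·-0.8571 - (1)·-1.2449 - (3)·1.0000) / (7) = 0.8717
  x4 = (-7 - (4)·-0.8571 - (2)·-1.2449 - (-3)·0.8717) / (12) = 0.1278
Iteration 2:
  x1 = (-2 - (3)·-1.2449 - (-1)·0.8717 - (1)·0.1278) / (7) = 0.3541
  x2 = (4 - (4)·0.3541 - (4)·0.8717 - (2)·0.1278) / (-14) = 0.0828
  x3 = (7 - (1)·0.3541 - (1)·0.0828 - (3)·0.1278) / (7) = 0.8828
  x4 = (-7 - (4)·0.3541 - (2)·0.0828 - (-3)·0.8828) / (12) = -0.4945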